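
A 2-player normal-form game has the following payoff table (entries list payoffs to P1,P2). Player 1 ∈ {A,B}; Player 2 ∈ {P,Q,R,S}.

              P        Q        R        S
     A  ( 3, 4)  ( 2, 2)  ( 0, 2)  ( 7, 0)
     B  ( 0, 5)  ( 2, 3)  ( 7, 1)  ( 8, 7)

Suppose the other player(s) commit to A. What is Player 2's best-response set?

u_2(P vs A) = 4
u_2(Q vs A) = 2
u_2(R vs A) = 2
u_2(S vs A) = 0
max payoff 4 at {P}

BR_2 = {P}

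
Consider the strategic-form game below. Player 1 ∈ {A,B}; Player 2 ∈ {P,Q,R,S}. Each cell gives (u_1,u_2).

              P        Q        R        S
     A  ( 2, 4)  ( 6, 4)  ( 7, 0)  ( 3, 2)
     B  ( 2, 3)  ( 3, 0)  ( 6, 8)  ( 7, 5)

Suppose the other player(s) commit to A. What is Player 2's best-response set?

P2 best: {P,Q}

u_2(P vs A) = 4
u_2(Q vs A) = 4
u_2(R vs A) = 0
u_2(S vs A) = 2
max payoff 4 at {P,Q}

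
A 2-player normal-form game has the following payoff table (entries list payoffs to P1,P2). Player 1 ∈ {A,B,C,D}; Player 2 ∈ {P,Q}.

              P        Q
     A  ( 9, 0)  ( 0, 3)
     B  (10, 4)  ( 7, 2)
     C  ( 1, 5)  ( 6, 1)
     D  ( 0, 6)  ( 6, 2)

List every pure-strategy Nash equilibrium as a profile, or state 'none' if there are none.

PSNE = {(B,P)}

(A,P): not NE [P1→B gives 10>9; P2→Q gives 3>0]
(A,Q): not NE [P1→B gives 7>0]
(B,P): NE
(B,Q): not NE [P2→P gives 4>2]
(C,P): not NE [P1→B gives 10>1]
(C,Q): not NE [P1→B gives 7>6; P2→P gives 5>1]
(D,P): not NE [P1→B gives 10>0]
(D,Q): not NE [P1→B gives 7>6; P2→P gives 6>2]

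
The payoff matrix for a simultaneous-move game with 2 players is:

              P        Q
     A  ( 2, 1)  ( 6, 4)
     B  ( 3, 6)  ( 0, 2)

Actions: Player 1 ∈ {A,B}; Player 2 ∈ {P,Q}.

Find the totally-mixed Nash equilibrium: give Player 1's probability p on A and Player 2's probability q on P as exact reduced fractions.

P1 indiff ⇒ q·2+(1-q)·6 = q·3+(1-q)·0 ⇒ q(-1) = (1-q)(-6) ⇒ q = 6/7
P2 indiff ⇒ p·1+(1-p)·6 = p·4+(1-p)·2 ⇒ p(-3) = (1-p)(-4) ⇒ p = 4/7

(p,q) = (4/7, 6/7)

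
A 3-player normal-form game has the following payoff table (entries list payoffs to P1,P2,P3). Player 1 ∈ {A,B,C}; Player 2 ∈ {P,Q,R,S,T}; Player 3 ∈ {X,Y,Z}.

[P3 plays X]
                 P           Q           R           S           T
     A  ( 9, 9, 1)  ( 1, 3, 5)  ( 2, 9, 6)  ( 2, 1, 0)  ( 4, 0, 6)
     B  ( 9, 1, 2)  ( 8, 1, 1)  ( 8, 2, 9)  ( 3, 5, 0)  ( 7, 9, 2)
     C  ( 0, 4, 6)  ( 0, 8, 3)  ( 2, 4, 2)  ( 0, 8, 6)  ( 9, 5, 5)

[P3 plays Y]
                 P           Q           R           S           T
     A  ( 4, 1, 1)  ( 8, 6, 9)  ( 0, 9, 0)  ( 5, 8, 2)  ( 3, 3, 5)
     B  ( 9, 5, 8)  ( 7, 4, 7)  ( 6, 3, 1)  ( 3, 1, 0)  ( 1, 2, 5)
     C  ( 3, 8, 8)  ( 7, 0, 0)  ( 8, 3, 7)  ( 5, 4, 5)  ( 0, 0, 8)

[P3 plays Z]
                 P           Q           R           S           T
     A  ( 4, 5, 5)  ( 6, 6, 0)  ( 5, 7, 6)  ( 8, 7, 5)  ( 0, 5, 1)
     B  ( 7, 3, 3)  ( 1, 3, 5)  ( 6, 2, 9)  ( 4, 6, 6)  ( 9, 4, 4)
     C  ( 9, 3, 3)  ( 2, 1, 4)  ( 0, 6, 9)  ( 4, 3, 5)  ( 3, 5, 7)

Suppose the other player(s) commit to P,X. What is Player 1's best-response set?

BR_1 = {A,B}

u_1(A vs P,X) = 9
u_1(B vs P,X) = 9
u_1(C vs P,X) = 0
max payoff 9 at {A,B}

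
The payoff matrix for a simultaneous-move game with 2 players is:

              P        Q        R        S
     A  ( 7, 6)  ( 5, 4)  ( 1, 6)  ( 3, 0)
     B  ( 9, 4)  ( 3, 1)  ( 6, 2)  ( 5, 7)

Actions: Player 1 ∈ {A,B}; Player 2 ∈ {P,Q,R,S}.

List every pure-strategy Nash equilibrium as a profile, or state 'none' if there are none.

Nash profiles: (B,S)

(A,P): not NE [P1→B gives 9>7]
(A,Q): not NE [P2→R gives 6>4]
(A,R): not NE [P1→B gives 6>1]
(A,S): not NE [P1→B gives 5>3; P2→R gives 6>0]
(B,P): not NE [P2→S gives 7>4]
(B,Q): not NE [P1→A gives 5>3; P2→S gives 7>1]
(B,R): not NE [P2→S gives 7>2]
(B,S): NE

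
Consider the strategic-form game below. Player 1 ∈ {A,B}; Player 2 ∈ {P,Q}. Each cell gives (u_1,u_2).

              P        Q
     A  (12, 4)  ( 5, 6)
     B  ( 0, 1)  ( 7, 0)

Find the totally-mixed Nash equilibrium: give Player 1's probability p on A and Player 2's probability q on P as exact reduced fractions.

P1 mixes 1/3 on A; P2 mixes 1/7 on P

P1 indiff ⇒ q·12+(1-q)·5 = q·0+(1-q)·7 ⇒ q(12) = (1-q)(2) ⇒ q = 1/7
P2 indiff ⇒ p·4+(1-p)·1 = p·6+(1-p)·0 ⇒ p(-2) = (1-p)(-1) ⇒ p = 1/3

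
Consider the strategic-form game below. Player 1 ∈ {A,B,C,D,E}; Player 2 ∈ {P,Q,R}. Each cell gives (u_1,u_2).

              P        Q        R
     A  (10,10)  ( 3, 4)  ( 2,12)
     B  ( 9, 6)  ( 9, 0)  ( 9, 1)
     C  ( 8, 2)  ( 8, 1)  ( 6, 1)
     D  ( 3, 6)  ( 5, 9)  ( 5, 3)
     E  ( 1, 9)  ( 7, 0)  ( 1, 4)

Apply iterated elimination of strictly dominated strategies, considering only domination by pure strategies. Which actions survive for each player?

P1 drop C (B beats it: P:9>8 Q:9>8 R:9>6)
P1 drop D (B beats it: P:9>3 Q:9>5 R:9>5)
P1 drop E (B beats it: P:9>1 Q:9>7 R:9>1)
P2 drop Q (P beats it: A:10>4 B:6>0)
P1→{A,B} P2→{P,R}

IESDS → P1:{A,B} P2:{P,R}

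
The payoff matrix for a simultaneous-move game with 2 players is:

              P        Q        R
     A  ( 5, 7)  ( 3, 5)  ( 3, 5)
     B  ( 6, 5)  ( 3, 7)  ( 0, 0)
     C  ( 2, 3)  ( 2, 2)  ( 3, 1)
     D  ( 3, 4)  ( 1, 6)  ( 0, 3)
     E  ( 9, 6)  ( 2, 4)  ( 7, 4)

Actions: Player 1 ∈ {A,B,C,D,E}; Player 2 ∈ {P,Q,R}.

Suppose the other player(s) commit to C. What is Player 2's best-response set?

u_2(P vs C) = 3
u_2(Q vs C) = 2
u_2(R vs C) = 1
max payoff 3 at {P}

BR_2 = {P}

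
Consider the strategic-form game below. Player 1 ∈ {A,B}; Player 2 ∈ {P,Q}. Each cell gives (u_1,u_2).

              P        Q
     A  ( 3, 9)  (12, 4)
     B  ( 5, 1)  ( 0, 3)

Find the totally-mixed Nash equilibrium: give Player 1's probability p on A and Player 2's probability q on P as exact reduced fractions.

P1 indiff ⇒ q·3+(1-q)·12 = q·5+(1-q)·0 ⇒ q(-2) = (1-q)(-12) ⇒ q = 6/7
P2 indiff ⇒ p·9+(1-p)·1 = p·4+(1-p)·3 ⇒ p(5) = (1-p)(2) ⇒ p = 2/7

p=2/7, q=6/7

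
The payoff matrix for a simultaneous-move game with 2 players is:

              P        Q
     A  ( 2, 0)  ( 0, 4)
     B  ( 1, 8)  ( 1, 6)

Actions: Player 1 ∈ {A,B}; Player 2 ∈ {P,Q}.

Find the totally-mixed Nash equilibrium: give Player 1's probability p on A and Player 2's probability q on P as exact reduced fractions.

P1 indiff ⇒ q·2+(1-q)·0 = q·1+(1-q)·1 ⇒ q(1) = (1-q)(1) ⇒ q = 1/2
P2 indiff ⇒ p·0+(1-p)·8 = p·4+(1-p)·6 ⇒ p(-4) = (1-p)(-2) ⇒ p = 1/3

p=1/3, q=1/2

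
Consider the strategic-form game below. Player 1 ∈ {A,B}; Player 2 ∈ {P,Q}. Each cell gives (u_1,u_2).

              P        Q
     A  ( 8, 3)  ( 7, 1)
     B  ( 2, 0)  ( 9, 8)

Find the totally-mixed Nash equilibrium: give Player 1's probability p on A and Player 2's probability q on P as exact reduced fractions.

(p,q) = (4/5, 1/4)

P1 indiff ⇒ q·8+(1-q)·7 = q·2+(1-q)·9 ⇒ q(6) = (1-q)(2) ⇒ q = 1/4
P2 indiff ⇒ p·3+(1-p)·0 = p·1+(1-p)·8 ⇒ p(2) = (1-p)(8) ⇒ p = 4/5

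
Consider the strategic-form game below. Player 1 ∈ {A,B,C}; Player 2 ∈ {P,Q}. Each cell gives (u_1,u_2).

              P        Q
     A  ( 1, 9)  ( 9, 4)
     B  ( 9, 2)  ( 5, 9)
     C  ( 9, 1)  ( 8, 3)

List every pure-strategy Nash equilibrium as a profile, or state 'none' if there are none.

No pure NE.

(A,P): not NE [P1→C gives 9>1]
(A,Q): not NE [P2→P gives 9>4]
(B,P): not NE [P2→Q gives 9>2]
(B,Q): not NE [P1→A gives 9>5]
(C,P): not NE [P2→Q gives 3>1]
(C,Q): not NE [P1→A gives 9>8]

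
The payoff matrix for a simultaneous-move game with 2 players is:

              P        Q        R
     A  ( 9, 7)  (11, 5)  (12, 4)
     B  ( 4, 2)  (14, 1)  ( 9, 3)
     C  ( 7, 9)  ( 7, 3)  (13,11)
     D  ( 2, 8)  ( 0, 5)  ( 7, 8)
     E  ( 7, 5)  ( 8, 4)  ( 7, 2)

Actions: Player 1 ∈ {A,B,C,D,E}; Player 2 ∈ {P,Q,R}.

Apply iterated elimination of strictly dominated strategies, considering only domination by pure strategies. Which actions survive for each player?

P1 drop D (A beats it: P:9>2 Q:11>0 R:12>7)
P1 drop E (A beats it: P:9>7 Q:11>8 R:12>7)
P2 drop Q (P beats it: A:7>5 B:2>1 C:9>3)
P1 drop B (A beats it: P:9>4 R:12>9)
P1→{A,C} P2→{P,R}

IESDS → P1:{A,C} P2:{P,R}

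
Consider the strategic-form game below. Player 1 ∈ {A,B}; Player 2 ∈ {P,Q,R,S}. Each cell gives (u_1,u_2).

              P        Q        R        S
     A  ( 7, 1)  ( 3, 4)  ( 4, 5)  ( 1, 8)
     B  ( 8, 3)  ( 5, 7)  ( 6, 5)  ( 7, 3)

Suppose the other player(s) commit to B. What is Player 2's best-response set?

u_2(P vs B) = 3
u_2(Q vs B) = 7
u_2(R vs B) = 5
u_2(S vs B) = 3
max payoff 7 at {Q}

BR_2 = {Q}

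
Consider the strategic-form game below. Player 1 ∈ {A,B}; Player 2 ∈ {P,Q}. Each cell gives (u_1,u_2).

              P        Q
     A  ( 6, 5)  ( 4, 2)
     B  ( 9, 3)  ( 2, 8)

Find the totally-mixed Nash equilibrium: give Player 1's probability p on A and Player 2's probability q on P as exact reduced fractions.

(p,q) = (5/8, 2/5)

P1 indiff ⇒ q·6+(1-q)·4 = q·9+(1-q)·2 ⇒ q(-3) = (1-q)(-2) ⇒ q = 2/5
P2 indiff ⇒ p·5+(1-p)·3 = p·2+(1-p)·8 ⇒ p(3) = (1-p)(5) ⇒ p = 5/8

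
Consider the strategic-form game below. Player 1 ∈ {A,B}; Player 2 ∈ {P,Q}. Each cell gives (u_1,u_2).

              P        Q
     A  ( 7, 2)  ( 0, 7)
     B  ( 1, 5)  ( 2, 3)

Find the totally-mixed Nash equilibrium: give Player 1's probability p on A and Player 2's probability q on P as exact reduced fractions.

P1 indiff ⇒ q·7+(1-q)·0 = q·1+(1-q)·2 ⇒ q(6) = (1-q)(2) ⇒ q = 1/4
P2 indiff ⇒ p·2+(1-p)·5 = p·7+(1-p)·3 ⇒ p(-5) = (1-p)(-2) ⇒ p = 2/7

p=2/7, q=1/4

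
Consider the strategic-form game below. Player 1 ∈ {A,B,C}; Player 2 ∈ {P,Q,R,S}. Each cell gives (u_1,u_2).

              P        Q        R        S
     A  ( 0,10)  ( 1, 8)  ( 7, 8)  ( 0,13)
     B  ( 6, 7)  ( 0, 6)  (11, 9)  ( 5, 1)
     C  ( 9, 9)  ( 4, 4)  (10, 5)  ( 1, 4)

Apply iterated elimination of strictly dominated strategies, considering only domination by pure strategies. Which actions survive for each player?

IESDS → P1:{B,C} P2:{P,R}

P1 drop A (C beats it: P:9>0 Q:4>1 R:10>7 S:1>0)
P2 drop Q (P beats it: B:7>6 C:9>4)
P2 drop S (P beats it: B:7>1 C:9>4)
P1→{B,C} P2→{P,R}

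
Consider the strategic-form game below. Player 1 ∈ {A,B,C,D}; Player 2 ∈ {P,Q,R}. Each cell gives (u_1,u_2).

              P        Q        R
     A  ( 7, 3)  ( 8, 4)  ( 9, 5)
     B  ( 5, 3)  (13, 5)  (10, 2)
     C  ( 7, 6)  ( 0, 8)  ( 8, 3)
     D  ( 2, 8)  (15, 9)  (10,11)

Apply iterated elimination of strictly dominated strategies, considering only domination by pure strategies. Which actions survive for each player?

P2 drop P (Q beats it: A:4>3 B:5>3 C:8>6 D:9>8)
P1 drop A (B beats it: Q:13>8 R:10>9)
P1 drop C (B beats it: Q:13>0 R:10>8)
P1→{B,D} P2→{Q,R}

IESDS → P1:{B,D} P2:{Q,R}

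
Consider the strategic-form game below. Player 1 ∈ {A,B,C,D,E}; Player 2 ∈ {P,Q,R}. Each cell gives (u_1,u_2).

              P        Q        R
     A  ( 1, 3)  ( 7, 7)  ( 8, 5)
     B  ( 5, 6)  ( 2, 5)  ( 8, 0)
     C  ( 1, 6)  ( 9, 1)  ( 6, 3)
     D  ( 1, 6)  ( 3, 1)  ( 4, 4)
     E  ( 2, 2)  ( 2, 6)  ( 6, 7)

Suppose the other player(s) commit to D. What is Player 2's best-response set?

argmax u_2 = {P}

u_2(P vs D) = 6
u_2(Q vs D) = 1
u_2(R vs D) = 4
max payoff 6 at {P}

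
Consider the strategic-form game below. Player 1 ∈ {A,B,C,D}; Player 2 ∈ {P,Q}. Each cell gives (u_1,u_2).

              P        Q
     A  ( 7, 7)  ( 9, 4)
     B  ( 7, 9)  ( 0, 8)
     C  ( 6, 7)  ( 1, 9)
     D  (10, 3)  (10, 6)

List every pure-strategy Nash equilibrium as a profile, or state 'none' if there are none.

Nash profiles: (D,Q)

(A,P): not NE [P1→D gives 10>7]
(A,Q): not NE [P1→D gives 10>9; P2→P gives 7>4]
(B,P): not NE [P1→D gives 10>7]
(B,Q): not NE [P1→D gives 10>0; P2→P gives 9>8]
(C,P): not NE [P1→D gives 10>6; P2→Q gives 9>7]
(C,Q): not NE [P1→D gives 10>1]
(D,P): not NE [P2→Q gives 6>3]
(D,Q): NE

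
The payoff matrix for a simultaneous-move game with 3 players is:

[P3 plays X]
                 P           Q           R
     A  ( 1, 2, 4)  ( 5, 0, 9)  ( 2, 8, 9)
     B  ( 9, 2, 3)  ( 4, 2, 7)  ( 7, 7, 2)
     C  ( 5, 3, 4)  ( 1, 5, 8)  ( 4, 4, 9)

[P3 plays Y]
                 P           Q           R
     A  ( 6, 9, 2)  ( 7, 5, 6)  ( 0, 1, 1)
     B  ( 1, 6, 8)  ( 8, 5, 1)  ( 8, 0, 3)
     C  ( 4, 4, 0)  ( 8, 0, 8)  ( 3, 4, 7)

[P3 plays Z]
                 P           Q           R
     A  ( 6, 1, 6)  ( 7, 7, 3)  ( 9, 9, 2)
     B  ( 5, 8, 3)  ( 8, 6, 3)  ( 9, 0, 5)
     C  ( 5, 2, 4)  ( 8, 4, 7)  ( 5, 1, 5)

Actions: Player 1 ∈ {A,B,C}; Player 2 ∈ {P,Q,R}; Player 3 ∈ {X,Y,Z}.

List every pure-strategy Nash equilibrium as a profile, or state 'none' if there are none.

(A,P,X): not NE [P1→B gives 9>1; P2→R gives 8>2; P3→Z gives 6>4]
(A,P,Y): not NE [P3→Z gives 6>2]
(A,P,Z): not NE [P2→R gives 9>1]
(A,Q,X): not NE [P2→R gives 8>0]
(A,Q,Y): not NE [P1→C gives 8>7; P2→P gives 9>5; P3→X gives 9>6]
(A,Q,Z): not NE [P1→C gives 8>7; P2→R gives 9>7; P3→X gives 9>3]
(A,R,X): not NE [P1→B gives 7>2]
(A,R,Y): not NE [P1→B gives 8>0; P2→P gives 9>1; P3→X gives 9>1]
(A,R,Z): not NE [P3→X gives 9>2]
(B,P,X): not NE [P2→R gives 7>2; P3→Y gives 8>3]
(B,P,Y): not NE [P1→A gives 6>1]
(B,P,Z): not NE [P1→A gives 6>5; P3→Y gives 8>3]
(B,Q,X): not NE [P1→A gives 5>4; P2→R gives 7>2]
(B,Q,Y): not NE [P2→P gives 6>5; P3→X gives 7>1]
(B,Q,Z): not NE [P2→P gives 8>6; P3→X gives 7>3]
(B,R,X): not NE [P3→Z gives 5>2]
(B,R,Y): not NE [P2→P gives 6>0; P3→Z gives 5>3]
(B,R,Z): not NE [P2→P gives 8>0]
(C,P,X): not NE [P1→B gives 9>5; P2→Q gives 5>3]
(C,P,Y): not NE [P1→A gives 6>4; P3→Z gives 4>0]
(C,P,Z): not NE [P1→A gives 6>5; P2→Q gives 4>2]
(C,Q,X): not NE [P1→A gives 5>1]
(C,Q,Y): not NE [P2→R gives 4>0]
(C,Q,Z): not NE [P3→Y gives 8>7]
(C,R,X): not NE [P1→B gives 7>4; P2→Q gives 5>4]
(C,R,Y): not NE [P1→B gives 8>3; P3→X gives 9>7]
(C,R,Z): not NE [P1→B gives 9>5; P2→Q gives 4>1; P3→X gives 9>5]

PSNE: ∅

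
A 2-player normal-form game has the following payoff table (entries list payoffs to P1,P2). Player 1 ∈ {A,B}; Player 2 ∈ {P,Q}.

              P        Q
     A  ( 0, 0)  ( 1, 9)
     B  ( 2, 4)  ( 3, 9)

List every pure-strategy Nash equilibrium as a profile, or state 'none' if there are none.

Nash profiles: (B,Q)

(A,P): not NE [P1→B gives 2>0; P2→Q gives 9>0]
(A,Q): not NE [P1→B gives 3>1]
(B,P): not NE [P2→Q gives 9>4]
(B,Q): NE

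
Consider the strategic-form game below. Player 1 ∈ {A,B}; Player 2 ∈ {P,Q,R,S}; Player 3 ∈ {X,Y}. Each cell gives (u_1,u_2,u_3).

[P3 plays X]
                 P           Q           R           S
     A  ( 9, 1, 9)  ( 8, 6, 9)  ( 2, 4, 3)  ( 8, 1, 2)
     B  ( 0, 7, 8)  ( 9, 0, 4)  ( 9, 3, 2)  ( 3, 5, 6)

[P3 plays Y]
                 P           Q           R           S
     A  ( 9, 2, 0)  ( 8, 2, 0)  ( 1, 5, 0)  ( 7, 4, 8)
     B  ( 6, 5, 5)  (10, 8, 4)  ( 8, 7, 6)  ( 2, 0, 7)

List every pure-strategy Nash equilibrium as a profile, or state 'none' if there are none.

(A,P,X): not NE [P2→Q gives 6>1]
(A,P,Y): not NE [P2→R gives 5>2; P3→X gives 9>0]
(A,Q,X): not NE [P1→B gives 9>8]
(A,Q,Y): not NE [P1→B gives 10>8; P2→R gives 5>2; P3→X gives 9>0]
(A,R,X): not NE [P1→B gives 9>2; P2→Q gives 6>4]
(A,R,Y): not NE [P1→B gives 8>1; P3→X gives 3>0]
(A,S,X): not NE [P2→Q gives 6>1; P3→Y gives 8>2]
(A,S,Y): not NE [P2→R gives 5>4]
(B,P,X): not NE [P1→A gives 9>0]
(B,P,Y): not NE [P1→A gives 9>6; P2→Q gives 8>5; P3→X gives 8>5]
(B,Q,X): not NE [P2→P gives 7>0]
(B,Q,Y): NE
(B,R,X): not NE [P2→P gives 7>3; P3→Y gives 6>2]
(B,R,Y): not NE [P2→Q gives 8>7]
(B,S,X): not NE [P1→A gives 8>3; P2→P gives 7>5; P3→Y gives 7>6]
(B,S,Y): not NE [P1→A gives 7>2; P2→Q gives 8>0]

Nash profiles: (B,Q,Y)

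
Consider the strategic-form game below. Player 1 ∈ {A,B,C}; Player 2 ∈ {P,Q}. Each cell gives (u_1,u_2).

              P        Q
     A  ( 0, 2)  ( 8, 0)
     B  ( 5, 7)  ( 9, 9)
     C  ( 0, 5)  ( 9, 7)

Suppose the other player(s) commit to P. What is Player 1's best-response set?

BR_1 = {B}

u_1(A vs P) = 0
u_1(B vs P) = 5
u_1(C vs P) = 0
max payoff 5 at {B}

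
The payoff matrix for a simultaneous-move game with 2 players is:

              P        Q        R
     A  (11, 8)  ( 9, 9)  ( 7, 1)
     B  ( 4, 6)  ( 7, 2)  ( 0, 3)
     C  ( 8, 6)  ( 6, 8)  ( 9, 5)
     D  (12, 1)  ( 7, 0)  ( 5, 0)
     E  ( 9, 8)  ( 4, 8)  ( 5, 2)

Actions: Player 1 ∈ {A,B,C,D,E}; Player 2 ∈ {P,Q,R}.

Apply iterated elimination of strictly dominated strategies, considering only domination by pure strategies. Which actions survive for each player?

P1 drop B (A beats it: P:11>4 Q:9>7 R:7>0)
P1 drop E (A beats it: P:11>9 Q:9>4 R:7>5)
P2 drop R (P beats it: A:8>1 C:6>5 D:1>0)
P1 drop C (A beats it: P:11>8 Q:9>6)
P1→{A,D} P2→{P,Q}

Remaining: P1:{A,D} P2:{P,Q}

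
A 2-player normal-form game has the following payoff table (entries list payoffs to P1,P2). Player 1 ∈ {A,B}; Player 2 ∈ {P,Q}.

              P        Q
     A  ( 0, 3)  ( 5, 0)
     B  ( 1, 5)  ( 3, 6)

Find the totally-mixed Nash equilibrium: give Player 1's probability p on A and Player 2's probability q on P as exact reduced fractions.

P1 indiff ⇒ q·0+(1-q)·5 = q·1+(1-q)·3 ⇒ q(-1) = (1-q)(-2) ⇒ q = 2/3
P2 indiff ⇒ p·3+(1-p)·5 = p·0+(1-p)·6 ⇒ p(3) = (1-p)(1) ⇒ p = 1/4

(p,q) = (1/4, 2/3)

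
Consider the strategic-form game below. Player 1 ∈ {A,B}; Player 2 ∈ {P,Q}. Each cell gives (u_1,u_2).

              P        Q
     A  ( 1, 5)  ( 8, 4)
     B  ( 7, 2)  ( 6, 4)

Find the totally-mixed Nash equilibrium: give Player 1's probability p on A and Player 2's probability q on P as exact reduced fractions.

(p,q) = (2/3, 1/4)

P1 indiff ⇒ q·1+(1-q)·8 = q·7+(1-q)·6 ⇒ q(-6) = (1-q)(-2) ⇒ q = 1/4
P2 indiff ⇒ p·5+(1-p)·2 = p·4+(1-p)·4 ⇒ p(1) = (1-p)(2) ⇒ p = 2/3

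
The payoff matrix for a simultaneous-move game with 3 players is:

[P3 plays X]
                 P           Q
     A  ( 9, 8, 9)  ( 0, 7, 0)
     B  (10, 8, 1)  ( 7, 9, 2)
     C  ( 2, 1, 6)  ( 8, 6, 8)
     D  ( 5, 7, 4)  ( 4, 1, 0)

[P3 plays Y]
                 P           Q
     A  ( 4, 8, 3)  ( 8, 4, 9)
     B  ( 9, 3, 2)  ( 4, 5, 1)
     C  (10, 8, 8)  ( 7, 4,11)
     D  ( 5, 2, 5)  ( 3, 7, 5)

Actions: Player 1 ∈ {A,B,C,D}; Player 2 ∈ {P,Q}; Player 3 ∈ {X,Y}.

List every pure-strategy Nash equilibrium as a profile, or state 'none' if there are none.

Nash profiles: (C,P,Y)

(A,P,X): not NE [P1→B gives 10>9]
(A,P,Y): not NE [P1→C gives 10>4; P3→X gives 9>3]
(A,Q,X): not NE [P1→C gives 8>0; P2→P gives 8>7; P3→Y gives 9>0]
(A,Q,Y): not NE [P2→P gives 8>4]
(B,P,X): not NE [P2→Q gives 9>8; P3→Y gives 2>1]
(B,P,Y): not NE [P1→C gives 10>9; P2→Q gives 5>3]
(B,Q,X): not NE [P1→C gives 8>7]
(B,Q,Y): not NE [P1→A gives 8>4; P3→X gives 2>1]
(C,P,X): not NE [P1→B gives 10>2; P2→Q gives 6>1; P3→Y gives 8>6]
(C,P,Y): NE
(C,Q,X): not NE [P3→Y gives 11>8]
(C,Q,Y): not NE [P1→A gives 8>7; P2→P gives 8>4]
(D,P,X): not NE [P1→B gives 10>5; P3→Y gives 5>4]
(D,P,Y): not NE [P1→C gives 10>5; P2→Q gives 7>2]
(D,Q,X): not NE [P1→C gives 8>4; P2→P gives 7>1; P3→Y gives 5>0]
(D,Q,Y): not NE [P1→A gives 8>3]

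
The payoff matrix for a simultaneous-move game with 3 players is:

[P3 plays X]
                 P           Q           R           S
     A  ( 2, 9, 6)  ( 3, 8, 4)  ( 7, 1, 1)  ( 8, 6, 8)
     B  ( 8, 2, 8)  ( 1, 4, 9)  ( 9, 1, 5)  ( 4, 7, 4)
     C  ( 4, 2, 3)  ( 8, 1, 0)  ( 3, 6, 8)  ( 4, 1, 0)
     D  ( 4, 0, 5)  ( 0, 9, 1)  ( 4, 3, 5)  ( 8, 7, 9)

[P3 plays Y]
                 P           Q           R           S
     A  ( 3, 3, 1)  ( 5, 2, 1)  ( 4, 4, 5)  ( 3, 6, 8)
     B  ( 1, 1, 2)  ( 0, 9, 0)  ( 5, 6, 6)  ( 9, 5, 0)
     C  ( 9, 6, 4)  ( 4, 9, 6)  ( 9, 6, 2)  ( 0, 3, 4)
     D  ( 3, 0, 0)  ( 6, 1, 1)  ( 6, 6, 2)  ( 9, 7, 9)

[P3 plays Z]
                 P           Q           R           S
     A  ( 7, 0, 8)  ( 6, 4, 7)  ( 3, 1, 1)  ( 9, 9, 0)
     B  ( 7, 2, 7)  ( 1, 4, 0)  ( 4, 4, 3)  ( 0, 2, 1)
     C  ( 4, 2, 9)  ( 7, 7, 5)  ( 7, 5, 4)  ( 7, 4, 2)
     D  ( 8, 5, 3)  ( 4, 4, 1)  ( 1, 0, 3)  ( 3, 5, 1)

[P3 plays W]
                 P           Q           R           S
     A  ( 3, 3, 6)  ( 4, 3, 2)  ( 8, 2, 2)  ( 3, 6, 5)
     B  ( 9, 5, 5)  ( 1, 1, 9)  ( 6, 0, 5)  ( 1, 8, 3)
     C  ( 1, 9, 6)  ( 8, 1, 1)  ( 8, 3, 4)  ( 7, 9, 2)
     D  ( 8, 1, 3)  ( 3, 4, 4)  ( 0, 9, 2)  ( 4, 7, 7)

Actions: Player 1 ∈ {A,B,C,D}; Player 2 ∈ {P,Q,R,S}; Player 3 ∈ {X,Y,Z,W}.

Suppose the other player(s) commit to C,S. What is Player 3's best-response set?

u_3(X vs C,S) = 0
u_3(Y vs C,S) = 4
u_3(Z vs C,S) = 2
u_3(W vs C,S) = 2
max payoff 4 at {Y}

BR_3 = {Y}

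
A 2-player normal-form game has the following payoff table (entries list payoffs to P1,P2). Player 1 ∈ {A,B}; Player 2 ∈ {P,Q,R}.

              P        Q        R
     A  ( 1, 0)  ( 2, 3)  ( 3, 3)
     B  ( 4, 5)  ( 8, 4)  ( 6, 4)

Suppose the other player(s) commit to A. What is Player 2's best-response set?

u_2(P vs A) = 0
u_2(Q vs A) = 3
u_2(R vs A) = 3
max payoff 3 at {Q,R}

BR_2 = {Q,R}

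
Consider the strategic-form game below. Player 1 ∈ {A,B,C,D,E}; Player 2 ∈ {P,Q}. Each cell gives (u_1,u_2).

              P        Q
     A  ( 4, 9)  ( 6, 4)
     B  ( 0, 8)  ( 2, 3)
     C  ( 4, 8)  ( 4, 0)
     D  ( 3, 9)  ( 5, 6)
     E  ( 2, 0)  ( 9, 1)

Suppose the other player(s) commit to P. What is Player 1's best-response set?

argmax u_1 = {A,C}

u_1(A vs P) = 4
u_1(B vs P) = 0
u_1(C vs P) = 4
u_1(D vs P) = 3
u_1(E vs P) = 2
max payoff 4 at {A,C}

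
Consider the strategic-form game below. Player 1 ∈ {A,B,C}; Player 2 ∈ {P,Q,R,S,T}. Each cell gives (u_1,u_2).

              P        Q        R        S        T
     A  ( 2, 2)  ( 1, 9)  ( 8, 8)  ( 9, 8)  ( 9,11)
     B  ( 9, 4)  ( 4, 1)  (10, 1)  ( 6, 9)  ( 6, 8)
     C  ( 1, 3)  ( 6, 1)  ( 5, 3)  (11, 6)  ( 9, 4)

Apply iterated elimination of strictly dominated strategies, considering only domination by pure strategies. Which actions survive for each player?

P2 drop P (S beats it: A:8>2 B:9>4 C:6>3)
P2 drop Q (T beats it: A:11>9 B:8>1 C:4>1)
P2 drop R (T beats it: A:11>8 B:8>1 C:4>3)
P1 drop B (A beats it: S:9>6 T:9>6)
P1→{A,C} P2→{S,T}

IESDS → P1:{A,C} P2:{S,T}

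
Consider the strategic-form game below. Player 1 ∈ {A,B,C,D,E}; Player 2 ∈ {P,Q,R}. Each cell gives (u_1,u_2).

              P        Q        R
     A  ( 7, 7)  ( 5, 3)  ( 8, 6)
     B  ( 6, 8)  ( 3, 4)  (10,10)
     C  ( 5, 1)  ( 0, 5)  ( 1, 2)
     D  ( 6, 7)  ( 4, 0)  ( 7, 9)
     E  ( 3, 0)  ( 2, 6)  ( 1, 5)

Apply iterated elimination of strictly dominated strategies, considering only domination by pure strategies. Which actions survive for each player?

Remaining: P1:{A,B} P2:{P,R}

P1 drop C (A beats it: P:7>5 Q:5>0 R:8>1)
P1 drop D (A beats it: P:7>6 Q:5>4 R:8>7)
P1 drop E (A beats it: P:7>3 Q:5>2 R:8>1)
P2 drop Q (P beats it: A:7>3 B:8>4)
P1→{A,B} P2→{P,R}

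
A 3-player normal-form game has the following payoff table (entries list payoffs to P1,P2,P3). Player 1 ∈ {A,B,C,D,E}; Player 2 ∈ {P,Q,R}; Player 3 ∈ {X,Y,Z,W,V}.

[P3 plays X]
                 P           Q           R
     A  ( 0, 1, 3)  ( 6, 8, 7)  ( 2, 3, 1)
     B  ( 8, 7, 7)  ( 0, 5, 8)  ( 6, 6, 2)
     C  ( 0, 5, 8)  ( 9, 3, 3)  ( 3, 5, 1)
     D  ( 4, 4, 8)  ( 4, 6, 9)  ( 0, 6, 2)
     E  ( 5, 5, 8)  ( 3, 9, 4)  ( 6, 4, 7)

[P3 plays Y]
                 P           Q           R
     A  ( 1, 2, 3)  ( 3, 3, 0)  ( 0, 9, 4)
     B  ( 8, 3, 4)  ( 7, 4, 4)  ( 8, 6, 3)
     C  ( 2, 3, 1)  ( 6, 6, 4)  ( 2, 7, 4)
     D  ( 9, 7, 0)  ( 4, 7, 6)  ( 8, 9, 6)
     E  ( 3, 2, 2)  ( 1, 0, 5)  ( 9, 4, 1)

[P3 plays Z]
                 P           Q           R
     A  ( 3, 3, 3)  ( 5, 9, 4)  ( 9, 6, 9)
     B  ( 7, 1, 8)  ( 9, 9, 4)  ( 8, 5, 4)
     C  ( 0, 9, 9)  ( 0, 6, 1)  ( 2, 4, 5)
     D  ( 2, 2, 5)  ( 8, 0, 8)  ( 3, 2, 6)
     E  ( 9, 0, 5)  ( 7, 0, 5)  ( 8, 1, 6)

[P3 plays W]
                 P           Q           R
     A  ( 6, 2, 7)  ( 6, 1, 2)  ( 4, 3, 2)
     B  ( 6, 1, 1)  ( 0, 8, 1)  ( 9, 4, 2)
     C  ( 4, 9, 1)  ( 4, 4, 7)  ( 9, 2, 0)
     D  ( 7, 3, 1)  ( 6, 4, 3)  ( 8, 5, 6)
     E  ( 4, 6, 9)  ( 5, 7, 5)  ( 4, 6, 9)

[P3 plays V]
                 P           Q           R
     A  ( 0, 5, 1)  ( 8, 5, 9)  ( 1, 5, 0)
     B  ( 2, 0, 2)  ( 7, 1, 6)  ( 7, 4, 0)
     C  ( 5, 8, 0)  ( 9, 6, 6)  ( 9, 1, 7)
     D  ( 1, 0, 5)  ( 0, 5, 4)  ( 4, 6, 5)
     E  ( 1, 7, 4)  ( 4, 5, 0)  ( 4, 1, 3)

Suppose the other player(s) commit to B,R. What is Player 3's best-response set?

u_3(X vs B,R) = 2
u_3(Y vs B,R) = 3
u_3(Z vs B,R) = 4
u_3(W vs B,R) = 2
u_3(V vs B,R) = 0
max payoff 4 at {Z}

BR_3 = {Z}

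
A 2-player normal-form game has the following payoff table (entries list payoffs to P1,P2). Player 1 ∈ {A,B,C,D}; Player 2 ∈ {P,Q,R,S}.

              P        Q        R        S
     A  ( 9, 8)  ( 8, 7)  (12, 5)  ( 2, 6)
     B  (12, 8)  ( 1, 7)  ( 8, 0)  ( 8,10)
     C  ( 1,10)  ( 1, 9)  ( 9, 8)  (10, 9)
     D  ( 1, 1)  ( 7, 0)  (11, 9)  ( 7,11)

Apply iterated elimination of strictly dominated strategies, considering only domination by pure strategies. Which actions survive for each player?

IESDS → P1:{B,C} P2:{P,S}

P2 drop Q (P beats it: A:8>7 B:8>7 C:10>9 D:1>0)
P2 drop R (S beats it: A:6>5 B:10>0 C:9>8 D:11>9)
P1 drop A (B beats it: P:12>9 S:8>2)
P1 drop D (B beats it: P:12>1 S:8>7)
P1→{B,C} P2→{P,S}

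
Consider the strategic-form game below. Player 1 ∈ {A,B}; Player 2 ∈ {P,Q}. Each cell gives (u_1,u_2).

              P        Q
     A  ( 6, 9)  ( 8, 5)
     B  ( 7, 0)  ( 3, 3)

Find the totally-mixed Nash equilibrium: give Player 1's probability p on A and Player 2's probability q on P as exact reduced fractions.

p=3/7, q=5/6

P1 indiff ⇒ q·6+(1-q)·8 = q·7+(1-q)·3 ⇒ q(-1) = (1-q)(-5) ⇒ q = 5/6
P2 indiff ⇒ p·9+(1-p)·0 = p·5+(1-p)·3 ⇒ p(4) = (1-p)(3) ⇒ p = 3/7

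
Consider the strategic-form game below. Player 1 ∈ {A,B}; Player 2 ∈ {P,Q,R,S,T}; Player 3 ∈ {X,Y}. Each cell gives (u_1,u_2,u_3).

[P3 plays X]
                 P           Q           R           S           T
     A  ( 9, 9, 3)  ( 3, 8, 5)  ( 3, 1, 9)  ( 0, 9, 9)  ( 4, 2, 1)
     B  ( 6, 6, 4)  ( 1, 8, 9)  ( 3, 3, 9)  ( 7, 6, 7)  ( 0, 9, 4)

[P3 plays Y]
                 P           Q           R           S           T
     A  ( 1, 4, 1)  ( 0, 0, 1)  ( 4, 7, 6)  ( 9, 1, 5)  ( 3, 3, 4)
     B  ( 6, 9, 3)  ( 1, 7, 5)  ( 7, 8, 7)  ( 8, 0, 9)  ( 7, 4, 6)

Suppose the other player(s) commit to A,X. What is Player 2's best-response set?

argmax u_2 = {P,S}

u_2(P vs A,X) = 9
u_2(Q vs A,X) = 8
u_2(R vs A,X) = 1
u_2(S vs A,X) = 9
u_2(T vs A,X) = 2
max payoff 9 at {P,S}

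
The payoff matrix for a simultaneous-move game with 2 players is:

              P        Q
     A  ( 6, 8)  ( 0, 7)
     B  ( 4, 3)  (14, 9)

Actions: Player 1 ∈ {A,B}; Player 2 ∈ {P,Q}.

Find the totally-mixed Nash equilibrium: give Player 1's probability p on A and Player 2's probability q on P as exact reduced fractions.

p=6/7, q=7/8

P1 indiff ⇒ q·6+(1-q)·0 = q·4+(1-q)·14 ⇒ q(2) = (1-q)(14) ⇒ q = 7/8
P2 indiff ⇒ p·8+(1-p)·3 = p·7+(1-p)·9 ⇒ p(1) = (1-p)(6) ⇒ p = 6/7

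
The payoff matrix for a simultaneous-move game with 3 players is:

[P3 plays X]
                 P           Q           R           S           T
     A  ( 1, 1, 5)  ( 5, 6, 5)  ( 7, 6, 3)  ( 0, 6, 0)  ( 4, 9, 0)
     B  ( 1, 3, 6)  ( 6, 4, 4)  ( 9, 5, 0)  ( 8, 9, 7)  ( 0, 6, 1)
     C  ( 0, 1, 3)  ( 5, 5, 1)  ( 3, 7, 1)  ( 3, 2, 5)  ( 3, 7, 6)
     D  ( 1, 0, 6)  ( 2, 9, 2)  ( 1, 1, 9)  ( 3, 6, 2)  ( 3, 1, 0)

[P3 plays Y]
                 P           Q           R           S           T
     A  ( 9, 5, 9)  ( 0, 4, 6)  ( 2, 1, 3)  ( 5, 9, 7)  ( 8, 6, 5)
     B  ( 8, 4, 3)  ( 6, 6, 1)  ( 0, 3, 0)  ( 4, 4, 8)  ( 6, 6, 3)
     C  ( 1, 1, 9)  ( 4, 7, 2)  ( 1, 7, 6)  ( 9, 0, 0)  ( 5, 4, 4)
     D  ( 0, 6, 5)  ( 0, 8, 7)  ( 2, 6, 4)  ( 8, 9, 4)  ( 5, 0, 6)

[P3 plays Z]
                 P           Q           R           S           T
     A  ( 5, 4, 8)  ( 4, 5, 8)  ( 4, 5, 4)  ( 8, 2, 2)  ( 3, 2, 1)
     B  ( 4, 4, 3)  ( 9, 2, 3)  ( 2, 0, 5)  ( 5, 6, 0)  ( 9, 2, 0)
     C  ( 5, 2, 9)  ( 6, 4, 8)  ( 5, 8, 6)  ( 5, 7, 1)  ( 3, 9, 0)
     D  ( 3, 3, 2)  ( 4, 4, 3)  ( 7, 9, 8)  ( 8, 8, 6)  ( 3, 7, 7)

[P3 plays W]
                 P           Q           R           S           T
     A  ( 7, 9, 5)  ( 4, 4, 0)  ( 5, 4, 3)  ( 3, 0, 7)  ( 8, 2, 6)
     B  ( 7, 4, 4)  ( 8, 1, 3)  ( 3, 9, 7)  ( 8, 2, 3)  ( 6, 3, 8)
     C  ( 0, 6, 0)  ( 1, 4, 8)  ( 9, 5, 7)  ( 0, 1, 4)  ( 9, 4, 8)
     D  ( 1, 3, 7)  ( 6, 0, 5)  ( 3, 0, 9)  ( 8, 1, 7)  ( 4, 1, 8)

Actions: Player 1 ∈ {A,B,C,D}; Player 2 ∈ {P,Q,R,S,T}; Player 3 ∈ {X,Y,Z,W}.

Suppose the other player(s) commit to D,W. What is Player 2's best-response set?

u_2(P vs D,W) = 3
u_2(Q vs D,W) = 0
u_2(R vs D,W) = 0
u_2(S vs D,W) = 1
u_2(T vs D,W) = 1
max payoff 3 at {P}

BR_2 = {P}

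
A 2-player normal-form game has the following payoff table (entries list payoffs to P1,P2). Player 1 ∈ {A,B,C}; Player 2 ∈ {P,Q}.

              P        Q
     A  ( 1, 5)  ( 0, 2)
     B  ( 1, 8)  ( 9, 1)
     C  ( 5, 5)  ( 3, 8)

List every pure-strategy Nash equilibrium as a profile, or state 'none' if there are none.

PSNE: ∅

(A,P): not NE [P1→C gives 5>1]
(A,Q): not NE [P1→B gives 9>0; P2→P gives 5>2]
(B,P): not NE [P1→C gives 5>1]
(B,Q): not NE [P2→P gives 8>1]
(C,P): not NE [P2→Q gives 8>5]
(C,Q): not NE [P1→B gives 9>3]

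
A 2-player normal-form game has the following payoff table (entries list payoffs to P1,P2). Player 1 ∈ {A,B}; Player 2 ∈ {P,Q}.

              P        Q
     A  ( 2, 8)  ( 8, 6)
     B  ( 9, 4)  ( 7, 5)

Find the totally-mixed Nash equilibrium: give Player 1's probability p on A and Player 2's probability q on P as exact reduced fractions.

P1 indiff ⇒ q·2+(1-q)·8 = q·9+(1-q)·7 ⇒ q(-7) = (1-q)(-1) ⇒ q = 1/8
P2 indiff ⇒ p·8+(1-p)·4 = p·6+(1-p)·5 ⇒ p(2) = (1-p)(1) ⇒ p = 1/3

P1 mixes 1/3 on A; P2 mixes 1/8 on P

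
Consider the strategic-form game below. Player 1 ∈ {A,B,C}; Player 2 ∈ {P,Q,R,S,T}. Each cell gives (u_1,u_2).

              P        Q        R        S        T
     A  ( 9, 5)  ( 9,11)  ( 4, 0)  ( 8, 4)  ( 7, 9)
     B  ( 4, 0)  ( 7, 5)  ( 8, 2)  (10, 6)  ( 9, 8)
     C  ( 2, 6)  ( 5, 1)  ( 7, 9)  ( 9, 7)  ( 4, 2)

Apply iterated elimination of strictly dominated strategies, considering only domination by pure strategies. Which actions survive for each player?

Remaining: P1:{A,B} P2:{Q,T}

P1 drop C (B beats it: P:4>2 Q:7>5 R:8>7 S:10>9 T:9>4)
P2 drop P (Q beats it: A:11>5 B:5>0)
P2 drop R (Q beats it: A:11>0 B:5>2)
P2 drop S (T beats it: A:9>4 B:8>6)
P1→{A,B} P2→{Q,T}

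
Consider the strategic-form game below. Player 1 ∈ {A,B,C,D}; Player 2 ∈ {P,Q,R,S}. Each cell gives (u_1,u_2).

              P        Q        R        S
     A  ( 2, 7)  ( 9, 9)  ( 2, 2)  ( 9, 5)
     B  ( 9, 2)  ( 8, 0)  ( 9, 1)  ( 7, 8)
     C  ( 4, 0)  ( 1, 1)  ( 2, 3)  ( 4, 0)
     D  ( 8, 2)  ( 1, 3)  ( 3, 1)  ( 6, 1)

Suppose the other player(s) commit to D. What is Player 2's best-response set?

u_2(P vs D) = 2
u_2(Q vs D) = 3
u_2(R vs D) = 1
u_2(S vs D) = 1
max payoff 3 at {Q}

BR_2 = {Q}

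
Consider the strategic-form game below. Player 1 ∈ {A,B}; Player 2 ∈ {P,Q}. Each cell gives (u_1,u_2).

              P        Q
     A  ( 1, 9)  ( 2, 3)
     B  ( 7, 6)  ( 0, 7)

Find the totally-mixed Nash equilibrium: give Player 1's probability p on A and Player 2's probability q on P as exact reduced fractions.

p=1/7, q=1/4

P1 indiff ⇒ q·1+(1-q)·2 = q·7+(1-q)·0 ⇒ q(-6) = (1-q)(-2) ⇒ q = 1/4
P2 indiff ⇒ p·9+(1-p)·6 = p·3+(1-p)·7 ⇒ p(6) = (1-p)(1) ⇒ p = 1/7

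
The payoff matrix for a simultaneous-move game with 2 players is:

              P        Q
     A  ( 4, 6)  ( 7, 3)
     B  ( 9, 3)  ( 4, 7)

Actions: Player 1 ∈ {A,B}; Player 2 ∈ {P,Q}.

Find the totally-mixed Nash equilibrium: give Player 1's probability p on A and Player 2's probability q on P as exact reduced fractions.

P1 mixes 4/7 on A; P2 mixes 3/8 on P

P1 indiff ⇒ q·4+(1-q)·7 = q·9+(1-q)·4 ⇒ q(-5) = (1-q)(-3) ⇒ q = 3/8
P2 indiff ⇒ p·6+(1-p)·3 = p·3+(1-p)·7 ⇒ p(3) = (1-p)(4) ⇒ p = 4/7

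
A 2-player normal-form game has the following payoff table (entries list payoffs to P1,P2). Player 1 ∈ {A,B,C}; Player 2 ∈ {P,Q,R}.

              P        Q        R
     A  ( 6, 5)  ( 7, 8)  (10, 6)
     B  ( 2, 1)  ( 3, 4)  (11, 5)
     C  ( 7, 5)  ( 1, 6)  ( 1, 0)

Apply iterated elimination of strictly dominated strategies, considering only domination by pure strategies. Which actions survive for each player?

P2 drop P (Q beats it: A:8>5 B:4>1 C:6>5)
P1 drop C (A beats it: Q:7>1 R:10>1)
P1→{A,B} P2→{Q,R}

IESDS → P1:{A,B} P2:{Q,R}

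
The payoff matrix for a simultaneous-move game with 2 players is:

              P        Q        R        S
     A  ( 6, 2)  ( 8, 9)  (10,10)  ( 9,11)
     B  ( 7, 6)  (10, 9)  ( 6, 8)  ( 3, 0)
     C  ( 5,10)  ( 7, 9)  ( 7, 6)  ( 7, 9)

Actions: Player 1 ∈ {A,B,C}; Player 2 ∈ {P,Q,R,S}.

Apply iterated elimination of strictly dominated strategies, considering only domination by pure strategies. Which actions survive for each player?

P1 drop C (A beats it: P:6>5 Q:8>7 R:10>7 S:9>7)
P2 drop P (Q beats it: A:9>2 B:9>6)
P1→{A,B} P2→{Q,R,S}

Survivors P1:{A,B} P2:{Q,R,S}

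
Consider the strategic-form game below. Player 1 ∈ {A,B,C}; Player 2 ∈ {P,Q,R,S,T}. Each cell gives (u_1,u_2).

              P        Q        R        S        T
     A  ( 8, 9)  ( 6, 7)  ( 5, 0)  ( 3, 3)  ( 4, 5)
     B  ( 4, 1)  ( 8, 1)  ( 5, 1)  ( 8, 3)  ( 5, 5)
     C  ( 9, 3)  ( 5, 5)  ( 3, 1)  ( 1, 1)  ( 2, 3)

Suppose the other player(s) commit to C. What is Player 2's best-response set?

u_2(P vs C) = 3
u_2(Q vs C) = 5
u_2(R vs C) = 1
u_2(S vs C) = 1
u_2(T vs C) = 3
max payoff 5 at {Q}

BR_2 = {Q}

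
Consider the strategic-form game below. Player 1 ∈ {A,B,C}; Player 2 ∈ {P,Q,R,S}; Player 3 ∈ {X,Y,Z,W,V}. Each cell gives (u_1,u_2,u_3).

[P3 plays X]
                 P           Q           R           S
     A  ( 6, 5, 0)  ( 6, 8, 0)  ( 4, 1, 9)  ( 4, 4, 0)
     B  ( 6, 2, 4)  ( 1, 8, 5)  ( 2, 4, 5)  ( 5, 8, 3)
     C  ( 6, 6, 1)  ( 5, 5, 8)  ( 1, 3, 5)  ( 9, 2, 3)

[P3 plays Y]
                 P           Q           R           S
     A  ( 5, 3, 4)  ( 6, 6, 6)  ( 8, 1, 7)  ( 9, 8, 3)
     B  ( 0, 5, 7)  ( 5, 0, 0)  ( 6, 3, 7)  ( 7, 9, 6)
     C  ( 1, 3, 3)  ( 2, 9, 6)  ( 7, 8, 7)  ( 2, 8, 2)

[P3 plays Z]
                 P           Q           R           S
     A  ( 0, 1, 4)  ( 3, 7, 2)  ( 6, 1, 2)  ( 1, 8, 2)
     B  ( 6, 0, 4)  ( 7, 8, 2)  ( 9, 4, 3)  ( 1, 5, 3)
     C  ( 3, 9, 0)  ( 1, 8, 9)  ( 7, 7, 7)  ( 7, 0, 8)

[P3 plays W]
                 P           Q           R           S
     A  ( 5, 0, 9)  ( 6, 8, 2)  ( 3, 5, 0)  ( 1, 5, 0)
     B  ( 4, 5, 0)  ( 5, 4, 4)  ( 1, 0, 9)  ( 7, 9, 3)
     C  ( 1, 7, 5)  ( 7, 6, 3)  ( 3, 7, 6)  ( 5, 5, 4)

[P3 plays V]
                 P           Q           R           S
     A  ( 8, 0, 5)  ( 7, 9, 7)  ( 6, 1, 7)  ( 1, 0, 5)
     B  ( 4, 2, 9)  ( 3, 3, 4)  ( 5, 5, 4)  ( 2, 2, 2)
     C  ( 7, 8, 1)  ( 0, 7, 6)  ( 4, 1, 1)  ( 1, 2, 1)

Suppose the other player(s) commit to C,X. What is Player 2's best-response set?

u_2(P vs C,X) = 6
u_2(Q vs C,X) = 5
u_2(R vs C,X) = 3
u_2(S vs C,X) = 2
max payoff 6 at {P}

argmax u_2 = {P}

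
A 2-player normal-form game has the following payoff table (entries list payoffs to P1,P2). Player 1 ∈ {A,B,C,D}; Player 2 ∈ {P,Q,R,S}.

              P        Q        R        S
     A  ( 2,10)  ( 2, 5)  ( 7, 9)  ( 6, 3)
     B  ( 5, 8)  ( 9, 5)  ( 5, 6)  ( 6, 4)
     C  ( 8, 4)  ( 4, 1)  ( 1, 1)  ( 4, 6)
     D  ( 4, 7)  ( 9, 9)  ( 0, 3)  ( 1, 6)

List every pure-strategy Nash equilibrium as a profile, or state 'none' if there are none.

(A,P): not NE [P1→C gives 8>2]
(A,Q): not NE [P1→D gives 9>2; P2→P gives 10>5]
(A,R): not NE [P2→P gives 10>9]
(A,S): not NE [P2→P gives 10>3]
(B,P): not NE [P1→C gives 8>5]
(B,Q): not NE [P2→P gives 8>5]
(B,R): not NE [P1→A gives 7>5; P2→P gives 8>6]
(B,S): not NE [P2→P gives 8>4]
(C,P): not NE [P2→S gives 6>4]
(C,Q): not NE [P1→D gives 9>4; P2→S gives 6>1]
(C,R): not NE [P1→A gives 7>1; P2→S gives 6>1]
(C,S): not NE [P1→B gives 6>4]
(D,P): not NE [P1→C gives 8>4; P2→Q gives 9>7]
(D,Q): NE
(D,R): not NE [P1→A gives 7>0; P2→Q gives 9>3]
(D,S): not NE [P1→B gives 6>1; P2→Q gives 9>6]

NE set: (D,Q)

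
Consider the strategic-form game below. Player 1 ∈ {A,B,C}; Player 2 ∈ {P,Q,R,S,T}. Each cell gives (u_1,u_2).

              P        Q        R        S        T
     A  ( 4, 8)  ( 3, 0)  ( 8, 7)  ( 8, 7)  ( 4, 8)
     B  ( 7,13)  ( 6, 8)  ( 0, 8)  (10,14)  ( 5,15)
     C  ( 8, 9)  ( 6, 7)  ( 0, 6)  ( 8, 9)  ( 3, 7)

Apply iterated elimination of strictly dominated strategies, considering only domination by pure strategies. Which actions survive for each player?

Remaining: P1:{B,C} P2:{P,S,T}

P2 drop Q (P beats it: A:8>0 B:13>8 C:9>7)
P2 drop R (P beats it: A:8>7 B:13>8 C:9>6)
P1 drop A (B beats it: P:7>4 S:10>8 T:5>4)
P1→{B,C} P2→{P,S,T}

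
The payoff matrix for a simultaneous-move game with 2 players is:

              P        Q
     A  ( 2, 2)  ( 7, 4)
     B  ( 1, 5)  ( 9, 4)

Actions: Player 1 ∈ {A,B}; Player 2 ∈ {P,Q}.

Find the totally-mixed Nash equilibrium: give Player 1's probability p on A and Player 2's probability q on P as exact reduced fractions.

P1 indiff ⇒ q·2+(1-q)·7 = q·1+(1-q)·9 ⇒ q(1) = (1-q)(2) ⇒ q = 2/3
P2 indiff ⇒ p·2+(1-p)·5 = p·4+(1-p)·4 ⇒ p(-2) = (1-p)(-1) ⇒ p = 1/3

P1 mixes 1/3 on A; P2 mixes 2/3 on P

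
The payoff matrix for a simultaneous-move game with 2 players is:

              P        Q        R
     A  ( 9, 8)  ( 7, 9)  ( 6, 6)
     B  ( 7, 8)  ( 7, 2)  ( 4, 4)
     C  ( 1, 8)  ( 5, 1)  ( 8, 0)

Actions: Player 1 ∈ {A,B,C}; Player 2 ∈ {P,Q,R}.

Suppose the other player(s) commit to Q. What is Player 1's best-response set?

u_1(A vs Q) = 7
u_1(B vs Q) = 7
u_1(C vs Q) = 5
max payoff 7 at {A,B}

P1 best: {A,B}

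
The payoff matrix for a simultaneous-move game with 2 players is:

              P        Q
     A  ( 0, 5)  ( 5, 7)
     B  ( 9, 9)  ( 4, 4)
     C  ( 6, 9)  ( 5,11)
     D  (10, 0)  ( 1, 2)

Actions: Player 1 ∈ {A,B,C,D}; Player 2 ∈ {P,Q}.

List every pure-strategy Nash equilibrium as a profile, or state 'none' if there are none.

PSNE = {(A,Q), (C,Q)}

(A,P): not NE [P1→D gives 10>0; P2→Q gives 7>5]
(A,Q): NE
(B,P): not NE [P1→D gives 10>9]
(B,Q): not NE [P1→C gives 5>4; P2→P gives 9>4]
(C,P): not NE [P1→D gives 10>6; P2→Q gives 11>9]
(C,Q): NE
(D,P): not NE [P2→Q gives 2>0]
(D,Q): not NE [P1→C gives 5>1]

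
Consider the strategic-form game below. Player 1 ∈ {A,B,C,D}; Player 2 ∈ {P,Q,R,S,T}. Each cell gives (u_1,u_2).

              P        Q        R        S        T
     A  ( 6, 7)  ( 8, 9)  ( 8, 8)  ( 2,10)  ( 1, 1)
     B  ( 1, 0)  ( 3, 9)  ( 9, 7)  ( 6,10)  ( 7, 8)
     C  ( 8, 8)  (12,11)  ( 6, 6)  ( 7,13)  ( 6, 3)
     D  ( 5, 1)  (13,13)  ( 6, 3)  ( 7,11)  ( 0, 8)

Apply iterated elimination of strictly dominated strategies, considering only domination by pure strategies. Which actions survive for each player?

Remaining: P1:{C,D} P2:{Q,S}

P2 drop P (Q beats it: A:9>7 B:9>0 C:11>8 D:13>1)
P2 drop R (Q beats it: A:9>8 B:9>7 C:11>6 D:13>3)
P1 drop A (C beats it: Q:12>8 S:7>2 T:6>1)
P2 drop T (Q beats it: B:9>8 C:11>3 D:13>8)
P1 drop B (C beats it: Q:12>3 S:7>6)
P1→{C,D} P2→{Q,S}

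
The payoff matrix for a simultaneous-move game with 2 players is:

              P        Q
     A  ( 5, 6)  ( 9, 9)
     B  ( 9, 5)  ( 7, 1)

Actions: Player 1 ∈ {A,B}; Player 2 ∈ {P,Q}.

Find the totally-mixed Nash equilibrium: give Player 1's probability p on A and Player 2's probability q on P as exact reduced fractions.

P1 indiff ⇒ q·5+(1-q)·9 = q·9+(1-q)·7 ⇒ q(-4) = (1-q)(-2) ⇒ q = 1/3
P2 indiff ⇒ p·6+(1-p)·5 = p·9+(1-p)·1 ⇒ p(-3) = (1-p)(-4) ⇒ p = 4/7

p=4/7, q=1/3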